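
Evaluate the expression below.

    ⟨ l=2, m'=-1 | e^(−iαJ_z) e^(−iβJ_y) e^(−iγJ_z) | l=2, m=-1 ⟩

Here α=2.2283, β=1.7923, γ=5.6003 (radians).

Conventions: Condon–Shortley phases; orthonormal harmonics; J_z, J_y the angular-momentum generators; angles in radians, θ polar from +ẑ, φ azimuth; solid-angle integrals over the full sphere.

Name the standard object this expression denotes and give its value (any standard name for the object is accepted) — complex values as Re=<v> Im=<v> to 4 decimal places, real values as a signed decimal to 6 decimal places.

Wigner D-matrix element, Re=-0.0143 Im=-0.5614

This is a Wigner D-matrix element — the rotation-matrix element ⟨l m'| R(α,β,γ) |l m⟩ in the angular-momentum basis.
D^2_{-1,-1}(2.2283,1.7923,5.6003) = e^{-i·-1·2.2283}·d^2_{-1,-1}(1.7923)·e^{-i·-1·5.6003}. Compute d first:
Half-angle: c=0.624621, s=0.780928. N=√(1·6·1·6)=6.000000
Admissible k: 0..1 (factorial args all ≥0)
  k=0: (−1)^0·6.0000/(6)·0.6246^4·0.7809^0 = +0.152218
  k=1: (−1)^1·6.0000/(2)·0.6246^2·0.7809^2 = -0.713800
d^2_{-1,-1}(1.7923) = +0.152218 -0.713800 = -0.561582
Attach z-rotation phases: D = e^{-i(-1)(2.2283)}·(-0.561582)·e^{-i(-1)(5.6003)} = -0.014252-0.561401i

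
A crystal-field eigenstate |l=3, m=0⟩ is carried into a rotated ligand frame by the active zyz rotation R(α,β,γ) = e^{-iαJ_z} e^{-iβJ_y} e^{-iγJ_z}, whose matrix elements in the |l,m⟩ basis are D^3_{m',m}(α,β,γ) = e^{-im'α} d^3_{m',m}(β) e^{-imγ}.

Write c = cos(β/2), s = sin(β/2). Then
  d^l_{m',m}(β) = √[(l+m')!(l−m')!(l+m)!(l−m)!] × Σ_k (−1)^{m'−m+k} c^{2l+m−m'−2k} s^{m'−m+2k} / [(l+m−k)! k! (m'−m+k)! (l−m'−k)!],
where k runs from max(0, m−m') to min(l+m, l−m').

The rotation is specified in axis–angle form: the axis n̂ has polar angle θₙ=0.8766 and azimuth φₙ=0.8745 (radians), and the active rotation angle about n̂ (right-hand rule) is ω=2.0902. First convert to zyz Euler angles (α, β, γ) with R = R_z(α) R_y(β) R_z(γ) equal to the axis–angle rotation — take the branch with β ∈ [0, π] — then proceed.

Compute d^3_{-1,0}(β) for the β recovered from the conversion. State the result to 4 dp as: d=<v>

d=-0.4011

Axis–angle → zyz. n̂ = (sinθₙcosφₙ, sinθₙsinφₙ, cosθₙ) = (+0.492945, +0.589663, +0.639768), ω = 2.0902.
R = I cosω + sinω [n̂]ₓ + (1−cosω) n̂n̂ᵀ gives
  R = [-0.132755, -0.120443, +0.983804; +0.990342, +0.023926, +0.136566; -0.039987, +0.992432, +0.116103]
β = atan2(√(R₁₃²+R₂₃²), R₃₃) = 1.454431; α = atan2(R₂₃, R₁₃) mod 2π = 0.137933; γ = atan2(R₃₂, −R₃₁) mod 2π = 1.530526
d^3_{-1,0}(β=1.4544) via the finite sum:
c=cos(1.454431/2)=0.747029, s=sin(1.454431/2)=0.664792; N=√[2·24·6·6]=41.569219
Admissible k: 1..3 (factorial args all ≥0)
  k=1: (−1)^0·41.5692/(12)·0.7470^5·0.6648^1 = +0.535750
  k=2: (−1)^1·41.5692/(4)·0.7470^3·0.6648^3 = -1.272860
  k=3: (−1)^2·41.5692/(12)·0.7470^1·0.6648^5 = +0.336013
d^3_{-1,0}(1.4544) = +0.535750 -1.272860 +0.336013 = -0.401097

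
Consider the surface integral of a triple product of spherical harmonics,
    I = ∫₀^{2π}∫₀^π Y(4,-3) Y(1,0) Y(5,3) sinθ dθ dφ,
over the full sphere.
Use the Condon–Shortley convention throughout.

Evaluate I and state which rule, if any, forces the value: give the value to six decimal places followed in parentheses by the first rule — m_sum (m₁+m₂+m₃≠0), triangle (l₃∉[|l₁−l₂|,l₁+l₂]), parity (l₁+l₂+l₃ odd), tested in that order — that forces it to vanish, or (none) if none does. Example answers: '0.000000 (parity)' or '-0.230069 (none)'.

-0.196426 (none)

Rules hold: Σm=0, L=10 even, 3≤5≤5.
N = 9·3·11 = 297
Δ = 0!·8!·2!/11! = 1/495
Racah Σ t=0..0: t=0:+1/576 = 1/576
⇒ 3j(4 1 5; 0 0 0)² = 5/99, sgn -1
Racah Σ t=0..0: t=0:+1/5040 = 1/5040
⇒ 3j(4 1 5; -3 0 3)² = 16/495, sgn +1
4πI² = N·(3j₀)²·(3jₘ)² = 16/33
I = -1·√(0.484848/4π) = -0.19642560
No selection rule forces the value: the integral is nonzero (none).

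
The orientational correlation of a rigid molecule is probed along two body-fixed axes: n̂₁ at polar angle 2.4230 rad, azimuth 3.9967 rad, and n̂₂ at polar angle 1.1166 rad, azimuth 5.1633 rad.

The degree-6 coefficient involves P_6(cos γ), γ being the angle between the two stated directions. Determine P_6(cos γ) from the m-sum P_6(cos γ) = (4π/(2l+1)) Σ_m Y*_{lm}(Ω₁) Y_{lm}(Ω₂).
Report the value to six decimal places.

Summing Y*_{l m}(θ₁,φ₁)·Y_{l m}(θ₂,φ₂) over m ∈ [−6, 6]; prefactor 4π/(2·6+1) = 0.966644:
  m=-6: Y*=(0.015972, -0.035935)  Y=(0.230557, 0.107453)  product (0.007544, -0.006569)
  m=-5: Y*=(-0.065901, -0.141133)  Y=(0.333505, -0.271772)  product (-0.060334, -0.029159)
  m=-4: Y*=(-0.337119, -0.096516)  Y=(-0.059986, -0.252948)  product (-0.004191, 0.091063)
  m=-3: Y*=(-0.379202, 0.246425)  Y=(0.178695, 0.039596)  product (-0.077519, 0.029020)
  m=-2: Y*=(-0.027374, 0.195070)  Y=(0.202598, -0.256263)  product (0.044443, 0.046536)
  m=-1: Y*=(-0.188038, -0.216268)  Y=(0.031709, 0.065490)  product (0.008201, -0.019172)
  m=+0: Y*=(-0.293359, -0.000000)  Y=(0.329766, 0.000000)  product (-0.096740, -0.000000)
  m=+1: Y*=(0.188038, -0.216268)  Y=(-0.031709, 0.065490)  product (0.008201, 0.019172)
  m=+2: Y*=(-0.027374, -0.195070)  Y=(0.202598, 0.256263)  product (0.044443, -0.046536)
  m=+3: Y*=(0.379202, 0.246425)  Y=(-0.178695, 0.039596)  product (-0.077519, -0.029020)
  m=+4: Y*=(-0.337119, 0.096516)  Y=(-0.059986, 0.252948)  product (-0.004191, -0.091063)
  m=+5: Y*=(0.065901, -0.141133)  Y=(-0.333505, -0.271772)  product (-0.060334, 0.029159)
  m=+6: Y*=(0.015972, 0.035935)  Y=(0.230557, -0.107453)  product (0.007544, 0.006569)
Σ over m = (-0.260452, -0.000000); ×(4π/13) → (-0.251764, -0.000000). Real part: -0.251764

-0.251764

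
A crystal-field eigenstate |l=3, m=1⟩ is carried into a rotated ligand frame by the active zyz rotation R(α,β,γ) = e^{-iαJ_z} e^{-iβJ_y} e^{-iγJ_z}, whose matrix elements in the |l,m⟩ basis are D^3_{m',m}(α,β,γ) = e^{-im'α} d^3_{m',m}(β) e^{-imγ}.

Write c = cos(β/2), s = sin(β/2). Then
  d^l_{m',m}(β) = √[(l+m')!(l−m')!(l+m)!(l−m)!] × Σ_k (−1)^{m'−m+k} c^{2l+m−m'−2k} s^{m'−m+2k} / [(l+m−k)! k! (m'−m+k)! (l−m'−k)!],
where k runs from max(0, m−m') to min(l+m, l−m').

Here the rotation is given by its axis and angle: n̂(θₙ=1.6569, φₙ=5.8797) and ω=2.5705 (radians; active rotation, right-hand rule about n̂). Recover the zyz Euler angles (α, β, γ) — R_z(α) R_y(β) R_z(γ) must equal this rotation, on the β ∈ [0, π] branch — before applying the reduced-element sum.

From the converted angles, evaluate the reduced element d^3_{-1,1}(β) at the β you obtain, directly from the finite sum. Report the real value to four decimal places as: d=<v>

Axis–angle → zyz. n̂ = (sinθₙcosφₙ, sinθₙsinφₙ, cosθₙ) = (+0.916291, -0.391172, -0.085997), ω = 2.5705.
R = I cosω + sinω [n̂]ₓ + (1−cosω) n̂n̂ᵀ gives
  R = [+0.704634, -0.613490, -0.356541; -0.706462, -0.559562, -0.433361; +0.066356, +0.557244, -0.827693]
β = atan2(√(R₁₃²+R₂₃²), R₃₃) = 2.545781; α = atan2(R₂₃, R₁₃) mod 2π = 4.023939; γ = atan2(R₃₂, −R₃₁) mod 2π = 1.689317
d^3_{-1,1}(β=2.5458) via the finite sum:
c=cos(2.545781/2)=0.293519, s=sin(2.545781/2)=0.955953; N=√[2·24·24·2]=48.000000
The bounds max(0,m−m')=2 and min(l+m,l−m')=4 give 3 terms
  k=2: (−1)^0·48.0000/(8)·0.2935^4·0.9560^2 = +0.040698
  k=3: (−1)^1·48.0000/(6)·0.2935^2·0.9560^4 = -0.575584
  k=4: (−1)^2·48.0000/(48)·0.2935^0·0.9560^6 = +0.763168
d^3_{-1,1}(2.5458) = +0.040698 -0.575584 +0.763168 = +0.228281

d=0.2283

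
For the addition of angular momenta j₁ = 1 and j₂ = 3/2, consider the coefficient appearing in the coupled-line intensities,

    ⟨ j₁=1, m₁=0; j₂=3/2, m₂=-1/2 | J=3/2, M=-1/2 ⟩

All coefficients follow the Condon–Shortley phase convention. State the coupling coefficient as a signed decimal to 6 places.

j₁+j₂−J=1  J+j₁−j₂=1  J−j₁+j₂=2  j₁+j₂+J+1=5
(j₁±m₁, j₂±m₂, J±M) = (1,1,1,2,1,2)
P² = 4/15
sum k=0..1:
  [0] +1/1 = 1
  [1] −1/2 = -1/2
S = 1/2
C² = P²·S² = 1/15 ; C = +0.258199

+0.258199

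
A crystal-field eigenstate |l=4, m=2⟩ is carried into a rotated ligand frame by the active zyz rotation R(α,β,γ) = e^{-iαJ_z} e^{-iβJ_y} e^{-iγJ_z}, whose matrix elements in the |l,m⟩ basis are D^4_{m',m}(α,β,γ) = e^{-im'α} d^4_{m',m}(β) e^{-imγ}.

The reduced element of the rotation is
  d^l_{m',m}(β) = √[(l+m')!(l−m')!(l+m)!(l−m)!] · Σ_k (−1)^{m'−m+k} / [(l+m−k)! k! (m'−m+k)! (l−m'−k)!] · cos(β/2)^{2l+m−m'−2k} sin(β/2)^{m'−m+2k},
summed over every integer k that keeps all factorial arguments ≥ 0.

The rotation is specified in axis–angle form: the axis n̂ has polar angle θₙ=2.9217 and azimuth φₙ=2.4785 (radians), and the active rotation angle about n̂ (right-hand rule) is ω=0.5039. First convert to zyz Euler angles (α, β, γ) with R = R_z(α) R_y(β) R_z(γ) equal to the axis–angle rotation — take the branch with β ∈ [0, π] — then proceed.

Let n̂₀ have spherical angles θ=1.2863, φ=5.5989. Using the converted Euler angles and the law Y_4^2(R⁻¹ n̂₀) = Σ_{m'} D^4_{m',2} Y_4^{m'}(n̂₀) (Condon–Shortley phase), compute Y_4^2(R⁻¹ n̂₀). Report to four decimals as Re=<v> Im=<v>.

Re=-0.0987 Im=0.0476

Axis–angle → zyz. n̂ = (sinθₙcosφₙ, sinθₙsinφₙ, cosθₙ) = (-0.171903, +0.134268, -0.975921), ω = 0.5039.
R = I cosω + sinω [n̂]ₓ + (1−cosω) n̂n̂ᵀ gives
  R = [+0.879379, +0.468349, +0.085683; -0.474087, +0.877947, +0.066715; -0.043979, -0.099289, +0.994086]
β = atan2(√(R₁₃²+R₂₃²), R₃₃) = 0.108808; α = atan2(R₂₃, R₁₃) mod 2π = 0.661576; γ = atan2(R₃₂, −R₃₁) mod 2π = 5.129354
Need the full column D^4_{m',2} for m'=−4..4 at α=0.6616, β=0.1088, γ=5.1294.
cos(β/2)=0.998520, sin(β/2)=0.054377
d^4_{-4,2}: single k=6 term ⇒ +0.000000;  D = +0.000000-0.000000i
d^4_{-3,2}: k∈[5..6] ⇒ +0.000005 -0.000000 = +0.000005;  D = -0.000002-0.000005i
d^4_{-2,2}: k∈[4..6] ⇒ +0.000130 -0.000000 +0.000000 = +0.000130;  D = -0.000115-0.000061i
d^4_{-1,2}: k∈[3..5] ⇒ +0.002257 -0.000010 +0.000000 = +0.002247;  D = -0.002214+0.000385i
d^4_{0,2}: k∈[2..4] ⇒ +0.027803 -0.000220 +0.000000 = +0.027583;  D = -0.018535+0.020428i
d^4_{1,2}: k∈[1..3] ⇒ +0.228323 -0.003386 +0.000007 = +0.224944;  D = -0.016920+0.224307i
d^4_{2,2}: k∈[0..2] ⇒ +0.988225 -0.035168 +0.000130 = +0.953187;  D = +0.527369+0.794007i
d^4_{3,2}: k∈[0..1] ⇒ -0.201362 +0.001791 = -0.199571;  D = -0.189254-0.063334i
d^4_{4,2}: single k=0 term ⇒ +0.015508;  D = +0.014627-0.005152i
Y_4^{m'}(θ=1.2863,φ=5.5989) and Σ D·Y over m':
  (+0.0000-0.0000i)·(-0.3453+0.1478i)  (-0.0000-0.0000i)·(-0.1440+0.2752i)  (-0.0001-0.0001i)·(-0.0278-0.1354i)  (-0.0022+0.0004i)·(-0.2418-0.1973i)  (-0.0185+0.0204i)·(+0.0903+0.0000i)  (-0.0169+0.2243i)·(+0.2418-0.1973i)  (+0.5274+0.7940i)·(-0.0278+0.1354i)  (-0.1893-0.0633i)·(+0.1440+0.2752i)  (+0.0146-0.0052i)·(-0.3453-0.1478i)
Y_4^2(R⁻¹ n̂) = -0.098707+0.047559i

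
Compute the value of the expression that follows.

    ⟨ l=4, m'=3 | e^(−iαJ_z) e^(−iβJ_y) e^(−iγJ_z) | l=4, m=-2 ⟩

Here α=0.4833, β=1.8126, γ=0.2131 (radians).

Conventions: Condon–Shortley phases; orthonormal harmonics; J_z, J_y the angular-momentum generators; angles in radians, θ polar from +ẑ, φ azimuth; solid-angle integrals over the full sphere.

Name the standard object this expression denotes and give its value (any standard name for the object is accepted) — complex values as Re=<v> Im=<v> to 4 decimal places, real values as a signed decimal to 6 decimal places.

This is a Wigner D-matrix element — the rotation-matrix element ⟨l m'| R(α,β,γ) |l m⟩ in the angular-momentum basis.
D^4_{3,-2}(0.4833,1.8126,0.2131) = e^{-i·3·0.4833}·d^4_{3,-2}(1.8126)·e^{-i·-2·0.2131}. Compute d first:
With c≡cos(β/2)=0.616663 and s≡sin(β/2)=0.787227, N=[5040·1·2·720]^{1/2}=2693.993318
Admissible k: 0..1 (factorial args all ≥0)
  k=0: (−1)^5·2693.9933/(240)·0.6167^3·0.7872^5 = -0.795847
  k=1: (−1)^6·2693.9933/(720)·0.6167^1·0.7872^7 = +0.432328
d^4_{3,-2}(1.8126) = -0.795847 +0.432328 = -0.363519
D = (+0.120602-0.992701i)·(-0.363519)·(+0.910543+0.413414i) = -0.189106+0.310459i

Wigner D-matrix element, Re=-0.1891 Im=0.3105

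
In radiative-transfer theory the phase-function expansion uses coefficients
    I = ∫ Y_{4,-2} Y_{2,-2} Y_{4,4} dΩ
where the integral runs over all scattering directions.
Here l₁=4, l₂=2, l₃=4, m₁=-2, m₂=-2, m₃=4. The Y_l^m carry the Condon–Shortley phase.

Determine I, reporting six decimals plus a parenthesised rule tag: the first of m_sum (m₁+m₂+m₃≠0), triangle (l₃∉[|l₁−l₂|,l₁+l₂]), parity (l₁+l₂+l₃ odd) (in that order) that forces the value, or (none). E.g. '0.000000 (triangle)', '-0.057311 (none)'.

m-sum 0 ✓  L=10 even ✓  2≤4≤6 ✓
Π(2lᵢ+1) = 9×5×9 = 405
triangle coeff Δ(4,2,4) = 1/13860
Σ_t [0,2]: t=0:+1/192 t=1:−1/36 t=2:+1/192 = -5/288
(3j)²=20/693 [(4 2 4; 0 0 0)], sign=-1
Σ_t [0,0]: t=0:+1/2880 = 1/2880
(3j)²=2/165 [(4 2 4; -2 -2 4)], sign=+1
⇒ 4πI² = 120/847
I = (-1)√(120/847/(4π)) = -0.10618031
No selection rule forces the value: the integral is nonzero (none).

-0.106180 (none)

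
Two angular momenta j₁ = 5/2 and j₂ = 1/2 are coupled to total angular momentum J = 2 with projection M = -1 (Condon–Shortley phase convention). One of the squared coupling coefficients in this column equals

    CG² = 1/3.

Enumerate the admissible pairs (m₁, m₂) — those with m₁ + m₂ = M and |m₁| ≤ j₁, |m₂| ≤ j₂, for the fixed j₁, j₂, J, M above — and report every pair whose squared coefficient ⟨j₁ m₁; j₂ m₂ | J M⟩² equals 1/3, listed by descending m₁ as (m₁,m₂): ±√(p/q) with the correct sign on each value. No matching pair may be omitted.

Admissible pairs with m₁+m₂ = M = -1: (-3/2,1/2), (-1/2,-1/2)
  (m₁,m₂)=(-1/2,-1/2): CG² = 1/3, CG = +√(1/3)   ← matches the target
  (m₁,m₂)=(-3/2,1/2): CG² = 2/3, CG = −√(2/3)
Pairs with CG² = 1/3: (-1/2,-1/2): +√(1/3)

(-1/2,-1/2): +√(1/3)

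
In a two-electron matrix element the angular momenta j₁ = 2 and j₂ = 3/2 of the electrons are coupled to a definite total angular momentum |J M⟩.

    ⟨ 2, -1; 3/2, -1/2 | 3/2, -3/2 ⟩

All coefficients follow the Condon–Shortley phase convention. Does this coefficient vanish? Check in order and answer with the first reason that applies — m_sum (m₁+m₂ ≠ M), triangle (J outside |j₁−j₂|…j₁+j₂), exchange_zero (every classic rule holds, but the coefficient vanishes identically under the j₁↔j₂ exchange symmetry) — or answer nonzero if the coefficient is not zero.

nonzero

m-sum: m₁+m₂ = -1+(-1/2) = -3/2, M = -3/2  ✓
triangle: |j₁−j₂| = 1/2 ≤ J = 3/2 ≤ j₁+j₂ = 7/2  ✓
exchange: j₁≠j₂ or m₁≠m₂ — the exchange symmetry imposes no constraint here
value check: CG = −√(2/5) = -0.632456 ≠ 0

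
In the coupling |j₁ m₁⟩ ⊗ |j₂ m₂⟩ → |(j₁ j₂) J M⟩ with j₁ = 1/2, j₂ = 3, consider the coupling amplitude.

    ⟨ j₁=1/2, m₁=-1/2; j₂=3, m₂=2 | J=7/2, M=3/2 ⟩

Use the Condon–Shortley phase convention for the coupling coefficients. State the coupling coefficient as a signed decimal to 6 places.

triangle: 0!×1!×6!/8! = 720/40320
(j±m)!: 0!×1!×5!×1!×5!×2! = 28800
prefactor² = (2J+1)×Δ×N² = 28800/7
  k=0: +1/(0!×0!×1!×5!×0!×1!) = 1/120
Σ = 1/120  ⇒  CG² = 28800/7×(1/120)² = 2/7
CG = +√(2/7) = +0.534522

+√(2/7) = +0.534522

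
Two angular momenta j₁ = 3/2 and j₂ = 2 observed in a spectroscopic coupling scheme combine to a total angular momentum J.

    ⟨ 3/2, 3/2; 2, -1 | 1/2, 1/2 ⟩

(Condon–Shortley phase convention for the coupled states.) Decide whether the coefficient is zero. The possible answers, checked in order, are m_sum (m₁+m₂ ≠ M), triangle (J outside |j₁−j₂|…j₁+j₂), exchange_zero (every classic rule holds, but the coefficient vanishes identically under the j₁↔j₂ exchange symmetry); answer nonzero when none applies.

m-sum: m₁+m₂ = 3/2+(-1) = 1/2, M = 1/2  ✓
triangle: |j₁−j₂| = 1/2 ≤ J = 1/2 ≤ j₁+j₂ = 7/2  ✓
exchange: j₁≠j₂ or m₁≠m₂ — the exchange symmetry imposes no constraint here
value check: CG = +√(1/10) = +0.316228 ≠ 0

nonzero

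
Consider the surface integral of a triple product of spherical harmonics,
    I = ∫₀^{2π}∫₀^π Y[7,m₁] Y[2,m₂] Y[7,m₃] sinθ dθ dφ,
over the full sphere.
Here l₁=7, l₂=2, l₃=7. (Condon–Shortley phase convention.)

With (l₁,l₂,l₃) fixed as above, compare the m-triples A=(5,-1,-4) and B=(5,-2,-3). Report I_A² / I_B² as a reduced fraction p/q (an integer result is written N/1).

81/44

Shared (l₁,l₂,l₃)=(7,2,7): N and (l;000)² cancel in I_A²/I_B².
A: Δ = 2!·12!·2!/17! = 1/185640; Racah Σ t=0..1: t=0:+1/14515200 t=1:−1/79833600 = 1/17740800; ⇒ 3j(7 2 7; 5 -1 -4)² = 729/30940, sgn -1
B: Δ = 2!·12!·2!/17! = 1/185640; Racah Σ t=0..0: t=0:+1/29030400 = 1/29030400; ⇒ 3j(7 2 7; 5 -2 -3)² = 99/7735, sgn +1
I_A²/I_B² = (729/30940)/(99/7735) = 81/44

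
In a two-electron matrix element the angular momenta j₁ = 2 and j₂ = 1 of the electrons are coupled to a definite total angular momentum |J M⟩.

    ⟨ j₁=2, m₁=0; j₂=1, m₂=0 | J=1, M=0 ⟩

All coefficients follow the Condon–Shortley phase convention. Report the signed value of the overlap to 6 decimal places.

j₁+j₂−J=2  J+j₁−j₂=2  J−j₁+j₂=0  j₁+j₂+J+1=5
(j₁±m₁, j₂±m₂, J±M) = (2,2,1,1,1,1)
P² = 2/5
sum k=1..1:
  [1] −1/1 = -1
S = -1
C² = P²·S² = 2/5 ; C = -0.632456

−√(2/5) = -0.632456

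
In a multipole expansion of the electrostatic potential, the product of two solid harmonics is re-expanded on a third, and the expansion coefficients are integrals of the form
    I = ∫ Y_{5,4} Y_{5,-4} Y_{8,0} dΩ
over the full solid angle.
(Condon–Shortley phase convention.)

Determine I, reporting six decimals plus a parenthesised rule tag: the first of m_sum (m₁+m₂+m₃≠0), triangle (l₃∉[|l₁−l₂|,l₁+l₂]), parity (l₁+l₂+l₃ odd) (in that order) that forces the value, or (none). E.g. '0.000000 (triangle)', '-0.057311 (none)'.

Checks pass: Σm=0; 18 even; l₃=8∈[0,10].
(2·5+1)(2·5+1)(2·8+1) = 2057
Δ: 2! 8! 8! / 19! → 1/37413090
sum: t=0:+1/1036800 t=1:−1/331776 t=2:+1/1036800 = -1/921600
3j²(5 5 8; 0 0 0) = Δ·Π!·Σ² = 490/46189  (sign -1)
sum: t=0:+1/50803200 t=1:−1/1625702400 = 31/1625702400
3j²(5 5 8; 4 -4 0) = Δ·Π!·Σ² = 961/461890  (sign +1)
combine: 4πI² = 2057·490/46189·961/461890 = 47089/1037153
take √, sign -1: I = -0.06010815
No selection rule forces the value: the integral is nonzero (none).

-0.060108 (none)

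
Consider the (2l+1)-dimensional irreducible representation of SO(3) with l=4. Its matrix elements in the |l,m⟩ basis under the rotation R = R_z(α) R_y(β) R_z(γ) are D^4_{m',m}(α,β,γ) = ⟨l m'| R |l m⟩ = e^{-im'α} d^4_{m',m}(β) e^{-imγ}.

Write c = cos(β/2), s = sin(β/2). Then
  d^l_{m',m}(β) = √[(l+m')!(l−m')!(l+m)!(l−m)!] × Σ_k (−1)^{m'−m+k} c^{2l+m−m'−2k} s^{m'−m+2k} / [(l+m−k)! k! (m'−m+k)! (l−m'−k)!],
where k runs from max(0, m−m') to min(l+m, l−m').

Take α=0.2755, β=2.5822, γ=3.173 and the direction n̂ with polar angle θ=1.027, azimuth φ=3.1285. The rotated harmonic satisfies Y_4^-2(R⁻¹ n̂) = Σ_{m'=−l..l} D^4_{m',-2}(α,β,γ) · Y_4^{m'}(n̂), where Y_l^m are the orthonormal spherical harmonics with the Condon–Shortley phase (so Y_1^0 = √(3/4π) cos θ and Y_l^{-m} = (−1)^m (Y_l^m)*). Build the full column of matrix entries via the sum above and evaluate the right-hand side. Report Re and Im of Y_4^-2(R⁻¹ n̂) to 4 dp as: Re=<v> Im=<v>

Re=0.1895 Im=-0.2866

Need the full column D^4_{m',-2} for m'=−4..4 at α=0.2755, β=2.5822, γ=3.1730.
cos(β/2)=0.276064, sin(β/2)=0.961139
d^4_{-4,-2}: single k=2 term ⇒ +0.002164;  D = +0.000855+0.001988i
d^4_{-3,-2}: k∈[1..2] ⇒ +0.000439 -0.015981 = -0.015541;  D = -0.009790-0.012070i
d^4_{-2,-2}: k∈[0..2] ⇒ +0.000034 -0.004907 +0.074349 = +0.069476;  D = +0.056793+0.040017i
d^4_{-1,-2}: k∈[0..2] ⇒ -0.000498 +0.030200 -0.244048 = -0.214346;  D = -0.202196-0.071141i
d^4_{0,-2}: k∈[0..2] ⇒ +0.003879 -0.125393 +0.569978 = +0.448464;  D = +0.447580+0.028152i
d^4_{1,-2}: k∈[0..2] ⇒ -0.020134 +0.366072 -0.887463 = -0.541524;  D = -0.529323+0.114308i
d^4_{2,-2}: k∈[0..2] ⇒ +0.074349 -0.720972 +0.728267 = +0.081644;  D = +0.072107-0.038293i
d^4_{3,-2}: k∈[0..1] ⇒ -0.193707 +0.782669 = +0.588962;  D = +0.425402-0.407319i
d^4_{4,-2}: single k=0 term ⇒ +0.317919;  D = +0.161160-0.274043i
Y_4^{m'}(θ=1.027,φ=3.1285) and Σ D·Y over m':
  (+0.0009+0.0020i)·(+0.2370+0.0124i)  (-0.0098-0.0121i)·(-0.4055-0.0159i)  (+0.0568+0.0400i)·(+0.2140+0.0056i)  (-0.2022-0.0711i)·(+0.2359+0.0031i)  (+0.4476+0.0282i)·(-0.2669+0.0000i)  (-0.5293+0.1143i)·(-0.2359+0.0031i)  (+0.0721-0.0383i)·(+0.2140-0.0056i)  (+0.4254-0.4073i)·(+0.4055-0.0159i)  (+0.1612-0.2740i)·(+0.2370-0.0124i)
Y_4^-2(R⁻¹ n̂) = +0.189492-0.286602i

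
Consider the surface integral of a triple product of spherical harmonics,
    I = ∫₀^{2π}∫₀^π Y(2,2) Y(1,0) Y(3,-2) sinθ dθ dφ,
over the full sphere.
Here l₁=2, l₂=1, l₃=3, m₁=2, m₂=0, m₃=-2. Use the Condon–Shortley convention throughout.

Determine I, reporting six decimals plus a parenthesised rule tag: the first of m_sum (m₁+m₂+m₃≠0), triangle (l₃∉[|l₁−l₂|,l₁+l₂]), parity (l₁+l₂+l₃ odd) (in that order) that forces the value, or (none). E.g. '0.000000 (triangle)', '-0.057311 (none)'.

0.184674 (none)

Rules hold: Σm=0, L=6 even, 1≤3≤3.
N = 5·3·7 = 105
Δ = 0!·4!·2!/7! = 1/105
Racah Σ t=0..0: t=0:+1/4 = 1/4
⇒ 3j(2 1 3; 0 0 0)² = 3/35, sgn -1
Racah Σ t=0..0: t=0:+1/24 = 1/24
⇒ 3j(2 1 3; 2 0 -2)² = 1/21, sgn -1
4πI² = N·(3j₀)²·(3jₘ)² = 3/7
I = +1·√(0.428571/4π) = 0.18467439
No selection rule forces the value: the integral is nonzero (none).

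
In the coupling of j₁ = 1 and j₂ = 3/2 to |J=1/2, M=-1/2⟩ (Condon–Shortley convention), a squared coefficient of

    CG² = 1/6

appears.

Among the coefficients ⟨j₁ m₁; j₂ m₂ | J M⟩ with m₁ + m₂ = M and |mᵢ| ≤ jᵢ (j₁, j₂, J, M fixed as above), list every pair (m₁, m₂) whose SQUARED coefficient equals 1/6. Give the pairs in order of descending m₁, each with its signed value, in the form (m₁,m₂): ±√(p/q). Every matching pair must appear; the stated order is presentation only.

(-1,1/2): +√(1/6)

Admissible pairs with m₁+m₂ = M = -1/2: (-1,1/2), (0,-1/2), (1,-3/2)
  (m₁,m₂)=(1,-3/2): CG² = 1/2, CG = +√(1/2)
  (m₁,m₂)=(0,-1/2): CG² = 1/3, CG = −√(1/3)
  (m₁,m₂)=(-1,1/2): CG² = 1/6, CG = +√(1/6)   ← matches the target
Pairs with CG² = 1/6: (-1,1/2): +√(1/6)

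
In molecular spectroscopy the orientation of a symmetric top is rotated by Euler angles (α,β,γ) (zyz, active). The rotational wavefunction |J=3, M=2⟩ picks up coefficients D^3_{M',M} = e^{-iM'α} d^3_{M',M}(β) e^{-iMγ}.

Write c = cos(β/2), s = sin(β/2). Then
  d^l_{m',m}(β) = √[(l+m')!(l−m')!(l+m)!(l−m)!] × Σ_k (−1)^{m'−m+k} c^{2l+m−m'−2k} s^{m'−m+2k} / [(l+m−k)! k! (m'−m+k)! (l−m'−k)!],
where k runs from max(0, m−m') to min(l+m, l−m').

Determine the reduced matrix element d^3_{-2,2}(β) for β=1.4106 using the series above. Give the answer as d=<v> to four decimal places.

d=0.4377

d^3_{-2,2}(β=1.4106) via the finite sum:
With c≡cos(β/2)=0.761417 and s≡sin(β/2)=0.648262, N=[1·120·120·1]^{1/2}=120.000000
k∈{4,5} keeps every argument non-negative
  k=4: (−1)^0·120.0000/(24)·0.7614^2·0.6483^4 = +0.511939
  k=5: (−1)^1·120.0000/(120)·0.7614^0·0.6483^6 = -0.074217
d^3_{-2,2}(1.4106) = +0.511939 -0.074217 = +0.437722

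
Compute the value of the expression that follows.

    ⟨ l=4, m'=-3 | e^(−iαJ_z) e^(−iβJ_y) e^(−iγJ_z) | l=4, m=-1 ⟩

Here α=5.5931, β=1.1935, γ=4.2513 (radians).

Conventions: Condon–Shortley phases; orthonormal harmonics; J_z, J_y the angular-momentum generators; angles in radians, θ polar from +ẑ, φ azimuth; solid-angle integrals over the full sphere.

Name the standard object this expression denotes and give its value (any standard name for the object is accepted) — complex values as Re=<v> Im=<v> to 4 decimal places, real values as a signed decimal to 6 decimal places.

Wigner D-matrix element, Re=-0.1062 Im=0.1518

This is a Wigner D-matrix element — the rotation-matrix element ⟨l m'| R(α,β,γ) |l m⟩ in the angular-momentum basis.
D^4_{-3,-1}(5.5931,1.1935,4.2513) = e^{-i·-3·5.5931}·d^4_{-3,-1}(1.1935)·e^{-i·-1·4.2513}. Compute d first:
c=cos(1.193500/2)=0.827166, s=sin(1.193500/2)=0.561957; N=√[1·5040·6·120]=1904.940944
The bounds max(0,m−m')=2 and min(l+m,l−m')=3 give 2 terms
  k=2: (−1)^0·1904.9409/(240)·0.8272^6·0.5620^2 = +0.802849
  k=3: (−1)^1·1904.9409/(144)·0.8272^4·0.5620^4 = -0.617594
d^4_{-3,-1}(1.1935) = +0.802849 -0.617594 = +0.185255
Attach z-rotation phases: D = e^{-i(-3)(5.5931)}·(+0.185255)·e^{-i(-1)(4.2513)} = -0.106164+0.151817i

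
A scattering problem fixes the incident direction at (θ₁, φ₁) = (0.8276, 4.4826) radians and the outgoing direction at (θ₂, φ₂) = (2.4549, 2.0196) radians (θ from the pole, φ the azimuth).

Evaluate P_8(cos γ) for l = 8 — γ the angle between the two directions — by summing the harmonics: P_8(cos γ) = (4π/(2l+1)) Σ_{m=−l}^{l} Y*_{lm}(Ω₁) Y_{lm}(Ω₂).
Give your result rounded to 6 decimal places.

Expand P_8 via completeness: Σ_{m} conj(Y_{8,m}) at Ω₁ times Y_{8,m} at Ω₂ —
  m=-8: Y*=-0.01177 - 0.04295j  Y=-0.01212 + 0.00584j  product 0.00039 + 0.00045j
  m=-7: Y*=0.16357 - 0.00617j  Y=0.00000 + 0.06564j  product 0.00041 + 0.01074j
  m=-6: Y*=-0.06718 + 0.34549j  Y=0.17553 + 0.08453j  product -0.04100 + 0.05497j
  m=-5: Y*=-0.42019 - 0.18858j  Y=0.30067 - 0.23978j  product -0.17155 + 0.04406j
  m=-4: Y*=0.16413 - 0.21516j  Y=-0.10581 - 0.46353j  product -0.11710 - 0.05331j
  m=-3: Y*=-0.10935 - 0.13266j  Y=-0.23492 - 0.05362j  product 0.01858 + 0.03703j
  m=-2: Y*=0.33582 - 0.16621j  Y=0.14729 - 0.18470j  product 0.01877 - 0.08651j
  m=-1: Y*=-0.00053 - 0.00225j  Y=-0.16130 - 0.33493j  product -0.00067 + 0.00054j
  m=+0: Y*=0.36996 + 0.00000j  Y=0.12605 + 0.00000j  product 0.04663 + 0.00000j
  m=+1: Y*=0.00053 - 0.00225j  Y=0.16130 - 0.33493j  product -0.00067 - 0.00054j
  m=+2: Y*=0.33582 + 0.16621j  Y=0.14729 + 0.18470j  product 0.01877 + 0.08651j
  m=+3: Y*=0.10935 - 0.13266j  Y=0.23492 - 0.05362j  product 0.01858 - 0.03703j
  m=+4: Y*=0.16413 + 0.21516j  Y=-0.10581 + 0.46353j  product -0.11710 + 0.05331j
  m=+5: Y*=0.42019 - 0.18858j  Y=-0.30067 - 0.23978j  product -0.17155 - 0.04406j
  m=+6: Y*=-0.06718 - 0.34549j  Y=0.17553 - 0.08453j  product -0.04100 - 0.05497j
  m=+7: Y*=-0.16357 - 0.00617j  Y=-0.00000 + 0.06564j  product 0.00041 - 0.01074j
  m=+8: Y*=-0.01177 + 0.04295j  Y=-0.01212 - 0.00584j  product 0.00039 - 0.00045j
Accumulated sum -0.53772 + 0.00000j; after 4π/(2l+1) scaling, -0.39748 + 0.00000j ⇒ P_8 = -0.397484

-0.397484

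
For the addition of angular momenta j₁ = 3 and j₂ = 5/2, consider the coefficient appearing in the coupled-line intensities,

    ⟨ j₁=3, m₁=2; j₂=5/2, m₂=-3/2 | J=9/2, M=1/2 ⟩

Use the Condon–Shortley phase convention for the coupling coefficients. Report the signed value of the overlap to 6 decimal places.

j₁+j₂−J=1  J+j₁−j₂=5  J−j₁+j₂=4  j₁+j₂+J+1=11
(j₁±m₁, j₂±m₂, J±M) = (5,1,1,4,5,4)
P² = 460800/77
sum k=0..1:
  [0] +1/144 = 1/144
  [1] −1/2880 = -1/2880
S = 19/2880
C² = P²·S² = 361/1386 ; C = +0.510355

+√(361/1386) = +0.510355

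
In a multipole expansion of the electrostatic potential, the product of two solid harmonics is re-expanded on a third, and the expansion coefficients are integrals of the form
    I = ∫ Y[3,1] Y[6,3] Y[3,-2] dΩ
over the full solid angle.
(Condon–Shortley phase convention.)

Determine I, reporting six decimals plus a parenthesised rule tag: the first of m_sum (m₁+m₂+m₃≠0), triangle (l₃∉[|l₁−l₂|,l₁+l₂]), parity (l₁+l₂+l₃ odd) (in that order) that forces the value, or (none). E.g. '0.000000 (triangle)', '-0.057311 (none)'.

Σmᵢ = 2 ≠ 0, so the φ-integral vanishes; I = 0

0.000000 (m_sum)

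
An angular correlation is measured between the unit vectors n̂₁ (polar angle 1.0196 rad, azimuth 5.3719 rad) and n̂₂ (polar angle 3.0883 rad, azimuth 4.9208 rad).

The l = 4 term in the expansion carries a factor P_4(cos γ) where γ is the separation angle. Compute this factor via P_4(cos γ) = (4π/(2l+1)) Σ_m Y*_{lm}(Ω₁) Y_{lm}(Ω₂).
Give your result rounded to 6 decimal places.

Term-by-term m-sum for l=4 (normalisation 4π/9 = 1.396263):
  term(m=-4) = (-0.000000, 0.000001)   from Y*(Ω₁)=(-0.204145, 0.112468), Y(Ω₂)=(0.000002, -0.000003)
  term(m=-3) = (-0.000017, -0.000075)   from Y*(Ω₁)=(-0.372044, -0.160702), Y(Ω₂)=(0.000111, 0.000153)
  term(m=-2) = (0.000786, 0.000995)   from Y*(Ω₁)=(-0.055635, -0.216282), Y(Ω₂)=(-0.005190, 0.002298)
  term(m=-1) = (0.020549, 0.009954)   from Y*(Ω₁)=(-0.139688, 0.180167), Y(Ω₂)=(-0.020723, -0.097990)
  term(m=+0) = (-0.229050, -0.000000)   from Y*(Ω₁)=(-0.274539, -0.000000), Y(Ω₂)=(0.834308, 0.000000)
  term(m=+1) = (0.020549, -0.009954)   from Y*(Ω₁)=(0.139688, 0.180167), Y(Ω₂)=(0.020723, -0.097990)
  term(m=+2) = (0.000786, -0.000995)   from Y*(Ω₁)=(-0.055635, 0.216282), Y(Ω₂)=(-0.005190, -0.002298)
  term(m=+3) = (-0.000017, 0.000075)   from Y*(Ω₁)=(0.372044, -0.160702), Y(Ω₂)=(-0.000111, 0.000153)
  term(m=+4) = (-0.000000, -0.000001)   from Y*(Ω₁)=(-0.204145, -0.112468), Y(Ω₂)=(0.000002, 0.000003)
Total Σ_m = (-0.186413, -0.000000). Multiply by 1.396263: (-0.260282, -0.000000). P_4(cos γ) = -0.260282

-0.260282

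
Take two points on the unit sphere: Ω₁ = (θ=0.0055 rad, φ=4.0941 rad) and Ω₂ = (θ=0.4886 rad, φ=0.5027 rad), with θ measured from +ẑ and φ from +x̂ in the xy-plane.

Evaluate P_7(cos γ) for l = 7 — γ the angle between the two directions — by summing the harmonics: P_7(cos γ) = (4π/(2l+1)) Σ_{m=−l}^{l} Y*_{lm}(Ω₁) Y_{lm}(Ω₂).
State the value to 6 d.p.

-0.407722

Term-by-term m-sum for l=7 (normalisation 4π/15 = 0.837758):
  m=-7: (-0.000000, -0.000000) × (-0.002334, 0.000925) = (0.000000, 0.000000)  (running Σ = (0.000000, 0.000000))
  m=-6: (0.000000, -0.000000) × (-0.017531, -0.002210) = (-0.000000, 0.000000)  (running Σ = (-0.000000, 0.000000))
  m=-5: (-0.000000, 0.000000) × (-0.061805, -0.044883) = (0.000000, -0.000000)  (running Σ = (0.000000, -0.000000))
  m=-4: (-0.000000, -0.000000) × (-0.095608, -0.203082) = (-0.000000, 0.000000)  (running Σ = (-0.000000, 0.000000))
  m=-3: (0.000001, -0.000000) × (0.027578, -0.439292) = (-0.000000, -0.000001)  (running Σ = (-0.000000, -0.000001))
  m=-2: (-0.000075, 0.000215) × (0.263598, -0.415447) = (0.000070, 0.000088)  (running Σ = (0.000069, 0.000087))
  m=-1: (-0.013030, -0.018317) × (0.070336, -0.038672) = (-0.001625, -0.000784)  (running Σ = (-0.001555, -0.000698))
  m=0: (1.092086, -0.000000) × (-0.442796, 0.000000) = (-0.483571, 0.000000)  (running Σ = (-0.485126, -0.000698))
  m=1: (0.013030, -0.018317) × (-0.070336, -0.038672) = (-0.001625, 0.000784)  (running Σ = (-0.486751, 0.000087))
  m=2: (-0.000075, -0.000215) × (0.263598, 0.415447) = (0.000070, -0.000088)  (running Σ = (-0.486682, -0.000001))
  m=3: (-0.000001, -0.000000) × (-0.027578, -0.439292) = (-0.000000, 0.000001)  (running Σ = (-0.486682, 0.000000))
  m=4: (-0.000000, 0.000000) × (-0.095608, 0.203082) = (-0.000000, -0.000000)  (running Σ = (-0.486682, -0.000000))
  m=5: (0.000000, 0.000000) × (0.061805, -0.044883) = (0.000000, 0.000000)  (running Σ = (-0.486682, 0.000000))
  m=6: (0.000000, 0.000000) × (-0.017531, 0.002210) = (-0.000000, -0.000000)  (running Σ = (-0.486682, 0.000000))
  m=7: (0.000000, -0.000000) × (0.002334, 0.000925) = (0.000000, -0.000000)  (running Σ = (-0.486682, 0.000000))
Accumulated sum (-0.486682, 0.000000); after 4π/(2l+1) scaling, (-0.407722, 0.000000) ⇒ P_7 = -0.407722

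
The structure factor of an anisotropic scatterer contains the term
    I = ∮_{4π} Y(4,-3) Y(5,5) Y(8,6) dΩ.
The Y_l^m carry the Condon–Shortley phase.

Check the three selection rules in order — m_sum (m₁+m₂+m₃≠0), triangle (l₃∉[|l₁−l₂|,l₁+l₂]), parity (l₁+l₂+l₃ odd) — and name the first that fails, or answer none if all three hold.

Σmᵢ = 8  ✗
l₃∈[|l₁−l₂|,l₁+l₂]=[1,9], have l₃=8
Σlᵢ = 17 ⇒ odd

m_sum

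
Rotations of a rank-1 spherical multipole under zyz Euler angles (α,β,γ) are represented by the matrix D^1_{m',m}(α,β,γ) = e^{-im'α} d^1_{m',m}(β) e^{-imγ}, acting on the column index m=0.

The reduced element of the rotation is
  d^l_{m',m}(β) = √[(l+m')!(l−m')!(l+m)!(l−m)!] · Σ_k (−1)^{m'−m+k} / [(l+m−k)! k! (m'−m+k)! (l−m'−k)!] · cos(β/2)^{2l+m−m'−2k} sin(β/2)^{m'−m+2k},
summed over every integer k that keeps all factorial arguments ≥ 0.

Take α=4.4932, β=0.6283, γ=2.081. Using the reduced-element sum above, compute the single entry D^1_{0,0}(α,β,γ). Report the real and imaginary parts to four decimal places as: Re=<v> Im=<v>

Split into d^1_{0,0}(β=0.6283) × two z-phases.
Half-angle: c=0.951059, s=0.309008. N=√(1·1·1·1)=1.000000
k: max(0,(0)−(0))=0 … min(1+(0),1−(0))=1
  k=0: (−1)^0·1.0000/(1)·0.9511^2·0.3090^0 = +0.904514
  k=1: (−1)^1·1.0000/(1)·0.9511^0·0.3090^2 = -0.095486
d^1_{0,0}(0.6283) = +0.904514 -0.095486 = +0.809028
D = (+1.000000+0.000000i)·(+0.809028)·(+1.000000+0.000000i) = +0.809028+0.000000i

Re=0.8090 Im=0.0000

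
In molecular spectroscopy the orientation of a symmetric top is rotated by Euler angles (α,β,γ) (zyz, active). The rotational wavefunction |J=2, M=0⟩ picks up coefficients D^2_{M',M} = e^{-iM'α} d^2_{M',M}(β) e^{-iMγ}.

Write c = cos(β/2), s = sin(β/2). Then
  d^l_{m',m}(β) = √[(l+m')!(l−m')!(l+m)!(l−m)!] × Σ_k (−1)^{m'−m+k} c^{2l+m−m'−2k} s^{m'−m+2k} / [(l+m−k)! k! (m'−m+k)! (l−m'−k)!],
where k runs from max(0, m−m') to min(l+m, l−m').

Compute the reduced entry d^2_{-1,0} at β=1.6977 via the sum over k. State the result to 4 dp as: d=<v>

d^2_{-1,0}(β=1.6977) via the finite sum:
c=cos(1.697700/2)=0.660847, s=sin(1.697700/2)=0.750521; N=√[1·6·2·2]=4.898979
The bounds max(0,m−m')=1 and min(l+m,l−m')=2 give 2 terms
  k=1: (−1)^0·4.8990/(2)·0.6608^3·0.7505^1 = +0.530567
  k=2: (−1)^1·4.8990/(2)·0.6608^1·0.7505^3 = -0.684329
d^2_{-1,0}(1.6977) = +0.530567 -0.684329 = -0.153761

d=-0.1538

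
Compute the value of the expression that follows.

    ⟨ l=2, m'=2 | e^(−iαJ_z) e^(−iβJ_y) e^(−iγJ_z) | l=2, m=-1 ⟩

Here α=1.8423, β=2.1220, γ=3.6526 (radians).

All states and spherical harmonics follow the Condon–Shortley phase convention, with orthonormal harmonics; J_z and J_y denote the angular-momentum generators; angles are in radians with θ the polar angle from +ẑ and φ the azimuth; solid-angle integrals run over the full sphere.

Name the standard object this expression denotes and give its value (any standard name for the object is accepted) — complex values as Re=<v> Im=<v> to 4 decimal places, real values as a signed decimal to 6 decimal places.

This is a Wigner D-matrix element — the rotation-matrix element ⟨l m'| R(α,β,γ) |l m⟩ in the angular-momentum basis.
D^2_{2,-1}(1.8423,2.1220,3.6526) = e^{-i·2·1.8423}·d^2_{2,-1}(2.1220)·e^{-i·-1·3.6526}. Compute d first:
With c≡cos(β/2)=0.487999 and s≡sin(β/2)=0.872844, N=[24·1·1·6]^{1/2}=12.000000
Admissible k: 0..0 (factorial args all ≥0)
  k=0: (−1)^3·12.0000/(6)·0.4880^1·0.8728^3 = -0.649022
d^2_{2,-1}(2.1220) = -0.649022
Attach z-rotation phases: D = e^{-i(2)(1.8423)}·(-0.649022)·e^{-i(-1)(3.6526)} = -0.648689+0.020765i

Wigner D-matrix element, Re=-0.6487 Im=0.0208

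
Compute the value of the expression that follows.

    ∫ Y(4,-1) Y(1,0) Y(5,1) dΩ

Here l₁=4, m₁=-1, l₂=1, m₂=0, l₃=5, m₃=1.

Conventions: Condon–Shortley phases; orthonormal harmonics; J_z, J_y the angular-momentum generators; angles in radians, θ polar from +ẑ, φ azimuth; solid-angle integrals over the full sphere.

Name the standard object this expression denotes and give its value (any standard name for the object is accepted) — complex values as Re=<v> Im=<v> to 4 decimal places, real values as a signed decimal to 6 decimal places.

Gaunt coefficient, -0.240571

This is a Gaunt coefficient — the integral of a triple product of spherical harmonics over the sphere.
Checks pass: Σm=0; 10 even; l₃=5∈[3,5].
(2·4+1)(2·1+1)(2·5+1) = 297
Δ: 0! 8! 2! / 11! → 1/495
sum: t=0:+1/576 = 1/576
3j²(4 1 5; 0 0 0) = Δ·Π!·Σ² = 5/99  (sign -1)
sum: t=0:+1/720 = 1/720
3j²(4 1 5; -1 0 1) = Δ·Π!·Σ² = 8/165  (sign +1)
combine: 4πI² = 297·5/99·8/165 = 8/11
take √, sign -1: I = -0.24057125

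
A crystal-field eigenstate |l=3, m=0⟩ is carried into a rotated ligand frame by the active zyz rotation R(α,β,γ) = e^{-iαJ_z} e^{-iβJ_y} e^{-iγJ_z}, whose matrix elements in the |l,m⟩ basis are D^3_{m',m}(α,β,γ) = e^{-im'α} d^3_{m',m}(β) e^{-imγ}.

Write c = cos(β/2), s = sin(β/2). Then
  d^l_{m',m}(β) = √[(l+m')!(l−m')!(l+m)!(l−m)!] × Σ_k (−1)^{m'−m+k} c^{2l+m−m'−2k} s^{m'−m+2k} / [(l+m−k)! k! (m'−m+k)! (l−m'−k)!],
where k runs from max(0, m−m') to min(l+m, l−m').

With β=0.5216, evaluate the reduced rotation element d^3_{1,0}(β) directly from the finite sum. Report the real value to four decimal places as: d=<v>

d=-0.5952

d^3_{1,0}(β=0.5216) via the finite sum:
With c≡cos(β/2)=0.966184 and s≡sin(β/2)=0.257854, N=[24·2·6·6]^{1/2}=41.569219
The bounds max(0,m−m')=0 and min(l+m,l−m')=2 give 3 terms
  k=0: (−1)^1·41.5692/(12)·0.9662^5·0.2579^1 = -0.752078
  k=1: (−1)^2·41.5692/(4)·0.9662^3·0.2579^3 = +0.160698
  k=2: (−1)^3·41.5692/(12)·0.9662^1·0.2579^5 = -0.003815
d^3_{1,0}(0.5216) = -0.752078 +0.160698 -0.003815 = -0.595195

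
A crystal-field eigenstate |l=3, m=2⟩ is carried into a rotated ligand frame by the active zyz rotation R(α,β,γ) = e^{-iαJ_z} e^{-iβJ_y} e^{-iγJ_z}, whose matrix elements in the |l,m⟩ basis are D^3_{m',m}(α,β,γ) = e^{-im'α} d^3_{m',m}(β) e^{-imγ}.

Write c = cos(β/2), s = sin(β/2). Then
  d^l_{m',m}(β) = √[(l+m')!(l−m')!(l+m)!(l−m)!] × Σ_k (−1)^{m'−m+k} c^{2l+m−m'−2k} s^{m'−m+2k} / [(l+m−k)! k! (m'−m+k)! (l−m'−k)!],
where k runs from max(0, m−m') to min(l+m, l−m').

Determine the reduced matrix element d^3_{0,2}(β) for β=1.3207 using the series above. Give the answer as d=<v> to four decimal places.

d=0.3181

d^3_{0,2}(β=1.3207) via the finite sum:
c=cos(1.320700/2)=0.789778, s=sin(1.320700/2)=0.613393; N=√[6·6·120·1]=65.726707
Admissible k: 2..3 (factorial args all ≥0)
  k=2: (−1)^0·65.7267/(12)·0.7898^4·0.6134^2 = +0.801785
  k=3: (−1)^1·65.7267/(12)·0.7898^2·0.6134^4 = -0.483645
d^3_{0,2}(1.3207) = +0.801785 -0.483645 = +0.318140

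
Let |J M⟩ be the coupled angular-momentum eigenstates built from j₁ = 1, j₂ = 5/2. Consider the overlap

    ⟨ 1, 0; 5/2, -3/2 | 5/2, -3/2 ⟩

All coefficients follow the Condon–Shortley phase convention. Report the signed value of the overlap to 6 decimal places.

+√(9/35) = +0.507093

√[6·1!1!4!/7! · 1!1!1!4!1!4!] = √(576/35)
  +(−1)^0/∏(0,1,1,1,0,3)! = 1/6  (running 1/6)
  +(−1)^1/∏(1,0,0,0,1,4)! = -1/24  (running 1/8)
⟨..|..⟩ = √(576/35)·(1/8) = +0.507093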